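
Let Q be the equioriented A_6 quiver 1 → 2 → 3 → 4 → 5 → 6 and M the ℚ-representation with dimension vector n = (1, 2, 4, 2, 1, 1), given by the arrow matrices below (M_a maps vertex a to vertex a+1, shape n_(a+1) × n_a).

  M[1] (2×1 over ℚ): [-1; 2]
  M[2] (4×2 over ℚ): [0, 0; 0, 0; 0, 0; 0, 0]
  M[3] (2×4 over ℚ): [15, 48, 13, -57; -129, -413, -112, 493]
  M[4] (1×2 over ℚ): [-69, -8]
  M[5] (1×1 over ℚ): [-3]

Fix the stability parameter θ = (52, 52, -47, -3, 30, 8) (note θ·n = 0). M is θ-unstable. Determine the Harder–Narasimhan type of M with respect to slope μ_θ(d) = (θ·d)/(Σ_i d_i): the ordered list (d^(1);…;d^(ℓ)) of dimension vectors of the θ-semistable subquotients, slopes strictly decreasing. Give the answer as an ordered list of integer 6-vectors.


Barcode: M ≅ I[1,2], I[2,2], I[3,3]^2, I[3,4], I[3,6]. HN layers by μ_θ (4 steps, strictly decreasing):
  μ^(1)=52; μ^(2)=19; μ^(3)=-3; μ^(4)=-47

((1, 2, 0, 0, 0, 0); (0, 0, 0, 0, 1, 1); (0, 0, 0, 2, 0, 0); (0, 0, 4, 0, 0, 0))


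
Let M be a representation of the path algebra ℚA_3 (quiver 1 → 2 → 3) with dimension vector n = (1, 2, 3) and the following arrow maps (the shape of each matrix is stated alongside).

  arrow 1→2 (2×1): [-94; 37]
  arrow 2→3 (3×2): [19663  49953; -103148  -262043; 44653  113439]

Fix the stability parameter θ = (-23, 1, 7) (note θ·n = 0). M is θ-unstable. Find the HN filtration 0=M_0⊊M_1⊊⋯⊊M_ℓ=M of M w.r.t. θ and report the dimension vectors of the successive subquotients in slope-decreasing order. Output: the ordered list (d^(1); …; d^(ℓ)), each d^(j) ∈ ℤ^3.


Interval decomposition of M: I[1,3], I[2,3], I[3,3].
HN type (ℓ=3): μ^(1)=7; μ^(2)=1; μ^(3)=-23

((0, 0, 3); (0, 2, 0); (1, 0, 0))


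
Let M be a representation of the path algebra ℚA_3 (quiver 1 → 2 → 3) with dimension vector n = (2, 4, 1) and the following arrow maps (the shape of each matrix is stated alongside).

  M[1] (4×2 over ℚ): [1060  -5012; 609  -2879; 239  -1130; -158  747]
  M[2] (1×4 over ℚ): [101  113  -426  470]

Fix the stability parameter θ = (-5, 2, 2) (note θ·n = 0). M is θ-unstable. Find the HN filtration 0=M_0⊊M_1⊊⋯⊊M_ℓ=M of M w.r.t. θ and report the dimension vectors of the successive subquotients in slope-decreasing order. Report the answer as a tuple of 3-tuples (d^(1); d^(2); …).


Interval decomposition of M: I[1,2], I[1,3], I[2,2]^2.
HN type (ℓ=2): μ^(1)=2; μ^(2)=-5

((0, 4, 1); (2, 0, 0))


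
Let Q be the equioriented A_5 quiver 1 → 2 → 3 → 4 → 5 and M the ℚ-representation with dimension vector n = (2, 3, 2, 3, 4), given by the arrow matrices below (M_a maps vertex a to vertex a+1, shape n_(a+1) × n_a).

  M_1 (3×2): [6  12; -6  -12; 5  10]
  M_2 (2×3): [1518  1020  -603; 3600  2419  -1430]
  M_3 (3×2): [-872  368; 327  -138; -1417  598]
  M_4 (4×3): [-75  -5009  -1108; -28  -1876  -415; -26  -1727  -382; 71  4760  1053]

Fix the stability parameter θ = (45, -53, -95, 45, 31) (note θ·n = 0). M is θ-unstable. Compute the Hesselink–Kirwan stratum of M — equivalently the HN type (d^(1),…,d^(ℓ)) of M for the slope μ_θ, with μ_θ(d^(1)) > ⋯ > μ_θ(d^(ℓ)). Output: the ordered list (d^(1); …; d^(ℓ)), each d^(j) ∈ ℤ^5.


Barcode: M ≅ I[1,1], I[1,5], I[2,2], I[2,3], I[4,5]^2, I[5,5]. HN layers by μ_θ (6 steps, strictly decreasing):
  μ^(1)=45; μ^(2)=38; μ^(3)=31; μ^(4)=-103/3; μ^(5)=-53; μ^(6)=-74

((1, 0, 0, 0, 0); (0, 0, 0, 3, 3); (0, 0, 0, 0, 1); (1, 1, 1, 0, 0); (0, 1, 0, 0, 0); (0, 1, 1, 0, 0))


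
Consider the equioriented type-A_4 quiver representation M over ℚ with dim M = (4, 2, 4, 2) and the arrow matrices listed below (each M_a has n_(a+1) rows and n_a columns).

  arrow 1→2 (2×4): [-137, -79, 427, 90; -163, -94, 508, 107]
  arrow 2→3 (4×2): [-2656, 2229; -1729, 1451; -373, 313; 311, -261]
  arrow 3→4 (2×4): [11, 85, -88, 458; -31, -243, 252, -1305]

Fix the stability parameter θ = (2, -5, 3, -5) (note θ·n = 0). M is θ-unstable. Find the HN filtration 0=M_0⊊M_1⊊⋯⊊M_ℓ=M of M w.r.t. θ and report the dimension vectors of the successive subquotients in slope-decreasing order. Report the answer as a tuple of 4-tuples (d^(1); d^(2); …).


Barcode: M ≅ I[1,1]^2, I[1,4]^2, I[3,3]^2. HN layers by μ_θ (4 steps, strictly decreasing):
  μ^(1)=3; μ^(2)=2; μ^(3)=-1; μ^(4)=-3/2

((0, 0, 2, 0); (2, 0, 0, 0); (0, 0, 2, 2); (2, 2, 0, 0))


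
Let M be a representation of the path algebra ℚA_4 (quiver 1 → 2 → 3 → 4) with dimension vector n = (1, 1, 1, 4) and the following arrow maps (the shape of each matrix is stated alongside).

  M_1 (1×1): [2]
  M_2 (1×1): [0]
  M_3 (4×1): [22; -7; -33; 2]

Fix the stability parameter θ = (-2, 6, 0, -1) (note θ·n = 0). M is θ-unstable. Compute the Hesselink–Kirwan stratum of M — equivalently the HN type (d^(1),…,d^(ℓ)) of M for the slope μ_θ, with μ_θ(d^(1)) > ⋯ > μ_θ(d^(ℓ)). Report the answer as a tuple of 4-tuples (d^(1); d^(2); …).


Interval decomposition of M: I[1,2], I[3,4], I[4,4]^3.
HN type (ℓ=4): μ^(1)=6; μ^(2)=-1/2; μ^(3)=-1; μ^(4)=-2

((0, 1, 0, 0); (0, 0, 1, 1); (0, 0, 0, 3); (1, 0, 0, 0))


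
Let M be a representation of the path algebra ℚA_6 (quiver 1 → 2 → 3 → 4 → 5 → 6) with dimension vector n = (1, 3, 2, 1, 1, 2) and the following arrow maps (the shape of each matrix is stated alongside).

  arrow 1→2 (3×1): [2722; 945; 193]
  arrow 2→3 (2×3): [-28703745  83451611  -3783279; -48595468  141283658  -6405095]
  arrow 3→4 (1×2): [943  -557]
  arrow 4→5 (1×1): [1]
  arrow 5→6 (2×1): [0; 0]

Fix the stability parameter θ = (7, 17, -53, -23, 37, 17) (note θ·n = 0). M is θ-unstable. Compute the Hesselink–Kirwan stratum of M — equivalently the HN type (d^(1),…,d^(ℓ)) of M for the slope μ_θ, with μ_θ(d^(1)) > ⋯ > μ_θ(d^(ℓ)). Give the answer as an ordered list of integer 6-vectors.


Via rank(M_{q-1}∘⋯∘M_p): M ≅ I[1,5], I[2,2], I[2,3], I[6,6]^2.
μ_θ-semistable layers: μ^(1)=37; μ^(2)=17; μ^(3)=-13; μ^(4)=-18

((0, 0, 0, 0, 1, 0); (0, 1, 0, 0, 0, 2); (1, 1, 1, 1, 0, 0); (0, 1, 1, 0, 0, 0))


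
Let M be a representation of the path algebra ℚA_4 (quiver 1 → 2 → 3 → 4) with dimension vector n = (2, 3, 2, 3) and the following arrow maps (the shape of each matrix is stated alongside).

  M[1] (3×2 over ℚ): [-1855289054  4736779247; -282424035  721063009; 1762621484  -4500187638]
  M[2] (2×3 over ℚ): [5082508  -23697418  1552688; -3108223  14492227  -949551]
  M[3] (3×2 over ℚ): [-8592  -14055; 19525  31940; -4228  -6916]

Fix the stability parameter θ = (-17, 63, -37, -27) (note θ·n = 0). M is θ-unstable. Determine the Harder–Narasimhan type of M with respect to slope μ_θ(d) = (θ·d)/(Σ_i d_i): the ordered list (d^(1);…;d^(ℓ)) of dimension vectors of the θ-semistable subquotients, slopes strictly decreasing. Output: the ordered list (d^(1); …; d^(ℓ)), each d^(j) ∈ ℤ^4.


Barcode: M ≅ I[1,4]^2, I[2,2], I[4,4]. HN layers by μ_θ (4 steps, strictly decreasing):
  μ^(1)=63; μ^(2)=-1/3; μ^(3)=-17; μ^(4)=-27

((0, 1, 0, 0); (0, 2, 2, 2); (2, 0, 0, 0); (0, 0, 0, 1))


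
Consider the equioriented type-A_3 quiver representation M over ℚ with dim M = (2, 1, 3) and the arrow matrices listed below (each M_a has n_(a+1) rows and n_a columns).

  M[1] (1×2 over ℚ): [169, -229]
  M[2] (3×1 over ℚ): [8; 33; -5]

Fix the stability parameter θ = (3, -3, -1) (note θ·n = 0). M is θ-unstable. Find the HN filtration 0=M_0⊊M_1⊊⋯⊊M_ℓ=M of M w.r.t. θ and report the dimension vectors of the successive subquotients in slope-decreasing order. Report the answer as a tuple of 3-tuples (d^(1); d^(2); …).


Interval decomposition of M: I[1,1], I[1,3], I[3,3]^2.
HN type (ℓ=3): μ^(1)=3; μ^(2)=-1/3; μ^(3)=-1

((1, 0, 0); (1, 1, 1); (0, 0, 2))


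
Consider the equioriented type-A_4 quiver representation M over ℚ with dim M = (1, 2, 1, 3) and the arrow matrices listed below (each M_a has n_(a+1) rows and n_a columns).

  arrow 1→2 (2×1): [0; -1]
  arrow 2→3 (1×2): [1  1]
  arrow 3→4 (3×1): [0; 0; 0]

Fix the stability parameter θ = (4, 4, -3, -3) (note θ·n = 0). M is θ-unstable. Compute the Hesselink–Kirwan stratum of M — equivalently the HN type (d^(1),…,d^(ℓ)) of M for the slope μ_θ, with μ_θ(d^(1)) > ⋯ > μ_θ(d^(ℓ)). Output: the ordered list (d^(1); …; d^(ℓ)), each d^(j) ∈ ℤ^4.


Via rank(M_{q-1}∘⋯∘M_p): M ≅ I[1,3], I[2,2], I[4,4]^3.
μ_θ-semistable layers: μ^(1)=4; μ^(2)=5/3; μ^(3)=-3

((0, 1, 0, 0); (1, 1, 1, 0); (0, 0, 0, 3))


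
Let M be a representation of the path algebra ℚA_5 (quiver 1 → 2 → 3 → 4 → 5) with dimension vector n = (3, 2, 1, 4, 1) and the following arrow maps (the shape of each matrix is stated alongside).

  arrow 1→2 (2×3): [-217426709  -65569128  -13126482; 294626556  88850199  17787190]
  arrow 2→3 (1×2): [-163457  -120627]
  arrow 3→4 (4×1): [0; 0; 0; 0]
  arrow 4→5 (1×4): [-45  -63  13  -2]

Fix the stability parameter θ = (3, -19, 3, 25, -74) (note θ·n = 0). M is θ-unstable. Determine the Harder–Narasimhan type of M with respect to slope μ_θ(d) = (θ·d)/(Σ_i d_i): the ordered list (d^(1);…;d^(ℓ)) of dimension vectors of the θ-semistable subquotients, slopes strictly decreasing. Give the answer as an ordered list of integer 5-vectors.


Barcode: M ≅ I[1,1], I[1,2], I[1,3], I[4,4]^3, I[4,5]. HN layers by μ_θ (4 steps, strictly decreasing):
  μ^(1)=25; μ^(2)=3; μ^(3)=-8; μ^(4)=-49/2

((0, 0, 0, 3, 0); (1, 0, 1, 0, 0); (2, 2, 0, 0, 0); (0, 0, 0, 1, 1))


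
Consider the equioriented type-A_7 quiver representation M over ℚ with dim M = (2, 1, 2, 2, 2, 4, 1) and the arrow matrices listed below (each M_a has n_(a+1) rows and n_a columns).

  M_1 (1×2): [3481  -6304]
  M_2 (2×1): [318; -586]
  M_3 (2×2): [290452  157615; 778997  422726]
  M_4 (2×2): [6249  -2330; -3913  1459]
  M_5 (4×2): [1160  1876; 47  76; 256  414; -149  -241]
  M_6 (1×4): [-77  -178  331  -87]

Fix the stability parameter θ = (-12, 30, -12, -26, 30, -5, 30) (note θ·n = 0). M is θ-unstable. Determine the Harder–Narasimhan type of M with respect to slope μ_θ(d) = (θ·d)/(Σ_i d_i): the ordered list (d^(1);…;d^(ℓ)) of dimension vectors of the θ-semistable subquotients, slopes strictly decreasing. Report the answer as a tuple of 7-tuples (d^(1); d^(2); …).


Barcode: M ≅ I[1,1], I[1,7], I[3,6], I[6,6]^2. HN layers by μ_θ (6 steps, strictly decreasing):
  μ^(1)=30; μ^(2)=25/2; μ^(3)=-8/3; μ^(4)=-5; μ^(5)=-12; μ^(6)=-19

((0, 0, 0, 0, 0, 0, 1); (0, 0, 0, 0, 2, 2, 0); (0, 1, 1, 1, 0, 0, 0); (0, 0, 0, 0, 0, 2, 0); (2, 0, 0, 0, 0, 0, 0); (0, 0, 1, 1, 0, 0, 0))


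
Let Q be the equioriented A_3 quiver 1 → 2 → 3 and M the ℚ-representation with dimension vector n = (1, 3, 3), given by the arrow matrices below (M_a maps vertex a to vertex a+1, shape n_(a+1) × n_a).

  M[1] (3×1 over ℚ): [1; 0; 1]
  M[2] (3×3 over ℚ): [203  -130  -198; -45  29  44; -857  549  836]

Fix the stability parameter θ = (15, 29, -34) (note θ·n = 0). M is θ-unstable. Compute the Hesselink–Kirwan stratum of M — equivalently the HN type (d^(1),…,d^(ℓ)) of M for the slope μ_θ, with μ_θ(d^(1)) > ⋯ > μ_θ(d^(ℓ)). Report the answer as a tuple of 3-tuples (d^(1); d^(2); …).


Barcode: M ≅ I[1,3], I[2,2], I[2,3], I[3,3]. HN layers by μ_θ (4 steps, strictly decreasing):
  μ^(1)=29; μ^(2)=10/3; μ^(3)=-5/2; μ^(4)=-34

((0, 1, 0); (1, 1, 1); (0, 1, 1); (0, 0, 1))


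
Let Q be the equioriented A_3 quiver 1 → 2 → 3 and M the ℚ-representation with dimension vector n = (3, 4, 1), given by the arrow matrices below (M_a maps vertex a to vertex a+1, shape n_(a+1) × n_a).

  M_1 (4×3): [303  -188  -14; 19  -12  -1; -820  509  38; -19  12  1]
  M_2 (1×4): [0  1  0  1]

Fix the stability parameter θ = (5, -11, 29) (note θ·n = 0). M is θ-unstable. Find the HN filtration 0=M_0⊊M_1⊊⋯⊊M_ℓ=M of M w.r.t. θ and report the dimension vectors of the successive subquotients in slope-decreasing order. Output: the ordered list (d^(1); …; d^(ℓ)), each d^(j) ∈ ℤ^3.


Interval decomposition of M: I[1,2]^3, I[2,3].
HN type (ℓ=3): μ^(1)=29; μ^(2)=-3; μ^(3)=-11

((0, 0, 1); (3, 3, 0); (0, 1, 0))


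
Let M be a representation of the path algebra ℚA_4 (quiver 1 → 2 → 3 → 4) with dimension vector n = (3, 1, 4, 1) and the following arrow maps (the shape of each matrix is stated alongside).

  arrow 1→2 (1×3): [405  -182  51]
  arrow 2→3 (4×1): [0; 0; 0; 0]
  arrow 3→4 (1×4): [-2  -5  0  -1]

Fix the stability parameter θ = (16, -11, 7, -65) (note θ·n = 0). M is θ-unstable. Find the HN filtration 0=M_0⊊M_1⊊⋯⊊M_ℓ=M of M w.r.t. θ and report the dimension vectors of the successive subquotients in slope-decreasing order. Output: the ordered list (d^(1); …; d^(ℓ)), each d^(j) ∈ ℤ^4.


Barcode: M ≅ I[1,1]^2, I[1,2], I[3,3]^3, I[3,4]. HN layers by μ_θ (4 steps, strictly decreasing):
  μ^(1)=16; μ^(2)=7; μ^(3)=5/2; μ^(4)=-29

((2, 0, 0, 0); (0, 0, 3, 0); (1, 1, 0, 0); (0, 0, 1, 1))


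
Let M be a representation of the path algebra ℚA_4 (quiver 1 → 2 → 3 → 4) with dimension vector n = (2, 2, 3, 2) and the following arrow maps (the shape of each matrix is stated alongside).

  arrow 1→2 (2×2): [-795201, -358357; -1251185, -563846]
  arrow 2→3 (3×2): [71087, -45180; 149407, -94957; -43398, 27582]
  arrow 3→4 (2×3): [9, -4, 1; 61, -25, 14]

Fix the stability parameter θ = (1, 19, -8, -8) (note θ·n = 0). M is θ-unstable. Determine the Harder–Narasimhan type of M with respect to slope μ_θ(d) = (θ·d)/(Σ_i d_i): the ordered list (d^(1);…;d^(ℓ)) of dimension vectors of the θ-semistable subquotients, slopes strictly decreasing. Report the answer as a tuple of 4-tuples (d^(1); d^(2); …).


Via rank(M_{q-1}∘⋯∘M_p): M ≅ I[1,4]^2, I[3,3].
μ_θ-semistable layers: μ^(1)=1; μ^(2)=-8

((2, 2, 2, 2); (0, 0, 1, 0))


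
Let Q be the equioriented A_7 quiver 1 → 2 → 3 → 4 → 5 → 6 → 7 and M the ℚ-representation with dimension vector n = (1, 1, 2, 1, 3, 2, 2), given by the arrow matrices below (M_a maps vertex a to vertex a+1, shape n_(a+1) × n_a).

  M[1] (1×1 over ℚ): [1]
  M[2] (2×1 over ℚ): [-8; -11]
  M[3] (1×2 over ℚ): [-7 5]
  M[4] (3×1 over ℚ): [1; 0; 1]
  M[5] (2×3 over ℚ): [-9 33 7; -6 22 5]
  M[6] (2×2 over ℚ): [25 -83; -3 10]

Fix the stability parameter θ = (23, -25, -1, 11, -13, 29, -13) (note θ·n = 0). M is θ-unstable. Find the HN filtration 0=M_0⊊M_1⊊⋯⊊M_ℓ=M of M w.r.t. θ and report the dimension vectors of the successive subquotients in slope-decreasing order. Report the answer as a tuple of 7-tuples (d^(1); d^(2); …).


Via rank(M_{q-1}∘⋯∘M_p): M ≅ I[1,7], I[3,3], I[5,5], I[5,7].
μ_θ-semistable layers: μ^(1)=8; μ^(2)=-1; μ^(3)=-13

((0, 0, 0, 0, 0, 2, 2); (1, 1, 2, 1, 1, 0, 0); (0, 0, 0, 0, 2, 0, 0))


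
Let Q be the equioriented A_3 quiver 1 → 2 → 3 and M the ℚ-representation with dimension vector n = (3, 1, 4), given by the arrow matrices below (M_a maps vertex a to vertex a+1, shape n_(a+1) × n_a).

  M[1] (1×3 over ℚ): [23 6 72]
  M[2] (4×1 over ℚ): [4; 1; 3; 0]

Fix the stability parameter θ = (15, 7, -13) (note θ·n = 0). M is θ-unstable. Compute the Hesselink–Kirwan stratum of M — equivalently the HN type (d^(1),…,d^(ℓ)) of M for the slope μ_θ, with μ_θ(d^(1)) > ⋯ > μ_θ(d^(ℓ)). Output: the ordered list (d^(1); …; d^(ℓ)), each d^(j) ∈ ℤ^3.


Interval decomposition of M: I[1,1]^2, I[1,3], I[3,3]^3.
HN type (ℓ=3): μ^(1)=15; μ^(2)=3; μ^(3)=-13

((2, 0, 0); (1, 1, 1); (0, 0, 3))


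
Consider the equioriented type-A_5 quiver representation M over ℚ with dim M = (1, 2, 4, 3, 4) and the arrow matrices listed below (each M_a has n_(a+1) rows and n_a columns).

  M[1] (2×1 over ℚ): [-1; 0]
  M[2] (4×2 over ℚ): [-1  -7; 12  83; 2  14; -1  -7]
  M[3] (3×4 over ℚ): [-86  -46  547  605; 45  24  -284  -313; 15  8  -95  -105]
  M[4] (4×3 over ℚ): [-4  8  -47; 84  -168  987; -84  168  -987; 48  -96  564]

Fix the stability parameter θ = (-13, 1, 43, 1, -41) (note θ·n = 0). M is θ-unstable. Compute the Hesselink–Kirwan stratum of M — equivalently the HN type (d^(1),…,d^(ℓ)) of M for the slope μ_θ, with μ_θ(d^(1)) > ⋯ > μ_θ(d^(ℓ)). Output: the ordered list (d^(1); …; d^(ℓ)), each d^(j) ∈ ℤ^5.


Interval decomposition of M: I[1,4], I[2,3], I[3,4], I[3,5], I[5,5]^3.
HN type (ℓ=5): μ^(1)=43; μ^(2)=22; μ^(3)=1; μ^(4)=-13; μ^(5)=-41

((0, 0, 1, 0, 0); (0, 0, 2, 2, 0); (0, 2, 1, 1, 1); (1, 0, 0, 0, 0); (0, 0, 0, 0, 3))


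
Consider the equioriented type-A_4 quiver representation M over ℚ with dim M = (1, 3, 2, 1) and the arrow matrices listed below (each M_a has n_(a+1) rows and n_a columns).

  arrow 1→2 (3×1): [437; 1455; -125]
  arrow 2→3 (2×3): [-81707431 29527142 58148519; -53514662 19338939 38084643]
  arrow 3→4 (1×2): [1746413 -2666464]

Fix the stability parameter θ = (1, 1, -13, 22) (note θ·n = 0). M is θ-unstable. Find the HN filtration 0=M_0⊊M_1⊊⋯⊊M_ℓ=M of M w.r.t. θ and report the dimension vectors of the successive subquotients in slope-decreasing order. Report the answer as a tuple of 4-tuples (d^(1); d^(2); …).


Barcode: M ≅ I[1,4], I[2,2], I[2,3]. HN layers by μ_θ (4 steps, strictly decreasing):
  μ^(1)=22; μ^(2)=1; μ^(3)=-11/3; μ^(4)=-6

((0, 0, 0, 1); (0, 1, 0, 0); (1, 1, 1, 0); (0, 1, 1, 0))


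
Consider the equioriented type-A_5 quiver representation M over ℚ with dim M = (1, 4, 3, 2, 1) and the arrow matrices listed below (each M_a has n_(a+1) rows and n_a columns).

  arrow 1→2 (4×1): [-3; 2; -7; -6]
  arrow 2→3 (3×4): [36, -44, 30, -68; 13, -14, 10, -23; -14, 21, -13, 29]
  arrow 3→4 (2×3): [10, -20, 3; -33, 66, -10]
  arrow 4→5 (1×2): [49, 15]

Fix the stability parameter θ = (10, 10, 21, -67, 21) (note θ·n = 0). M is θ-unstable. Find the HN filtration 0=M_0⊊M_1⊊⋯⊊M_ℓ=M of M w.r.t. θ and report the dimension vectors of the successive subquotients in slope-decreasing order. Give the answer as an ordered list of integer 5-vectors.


Via rank(M_{q-1}∘⋯∘M_p): M ≅ I[1,5], I[2,2], I[2,3], I[2,4].
μ_θ-semistable layers: μ^(1)=21; μ^(2)=10; μ^(3)=-13/2; μ^(4)=-12

((0, 0, 1, 0, 1); (0, 2, 0, 0, 0); (1, 1, 1, 1, 0); (0, 1, 1, 1, 0))


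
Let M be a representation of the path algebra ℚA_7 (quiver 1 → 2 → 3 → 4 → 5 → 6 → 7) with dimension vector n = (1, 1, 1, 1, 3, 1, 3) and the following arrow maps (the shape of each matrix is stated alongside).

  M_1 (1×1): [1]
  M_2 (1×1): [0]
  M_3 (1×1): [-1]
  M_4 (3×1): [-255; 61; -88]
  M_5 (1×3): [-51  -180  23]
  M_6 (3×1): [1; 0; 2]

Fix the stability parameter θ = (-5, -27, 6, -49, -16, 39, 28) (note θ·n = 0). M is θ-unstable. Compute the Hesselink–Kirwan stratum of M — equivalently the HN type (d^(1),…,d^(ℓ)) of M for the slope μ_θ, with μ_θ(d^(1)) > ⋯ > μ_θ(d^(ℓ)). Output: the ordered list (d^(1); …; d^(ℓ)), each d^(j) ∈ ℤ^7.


Barcode: M ≅ I[1,2], I[3,7], I[5,5]^2, I[7,7]^2. HN layers by μ_θ (4 steps, strictly decreasing):
  μ^(1)=67/2; μ^(2)=28; μ^(3)=-16; μ^(4)=-43/2

((0, 0, 0, 0, 0, 1, 1); (0, 0, 0, 0, 0, 0, 2); (1, 1, 0, 0, 3, 0, 0); (0, 0, 1, 1, 0, 0, 0))


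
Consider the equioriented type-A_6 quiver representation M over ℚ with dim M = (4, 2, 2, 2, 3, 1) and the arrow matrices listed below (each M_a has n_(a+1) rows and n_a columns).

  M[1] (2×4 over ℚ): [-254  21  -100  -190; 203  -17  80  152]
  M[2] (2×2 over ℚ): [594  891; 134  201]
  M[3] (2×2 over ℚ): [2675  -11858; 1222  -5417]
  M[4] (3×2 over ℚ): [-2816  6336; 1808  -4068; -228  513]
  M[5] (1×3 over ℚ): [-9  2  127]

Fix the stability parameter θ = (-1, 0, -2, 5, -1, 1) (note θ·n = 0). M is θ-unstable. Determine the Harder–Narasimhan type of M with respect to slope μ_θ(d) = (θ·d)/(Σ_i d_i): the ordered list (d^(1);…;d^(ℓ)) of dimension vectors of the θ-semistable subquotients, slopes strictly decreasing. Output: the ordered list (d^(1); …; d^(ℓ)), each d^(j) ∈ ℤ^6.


Interval decomposition of M: I[1,1]^2, I[1,2], I[1,6], I[3,4], I[5,5]^2.
HN type (ℓ=5): μ^(1)=5; μ^(2)=5/3; μ^(3)=0; μ^(4)=-1; μ^(5)=-2

((0, 0, 0, 1, 0, 0); (0, 0, 0, 1, 1, 1); (0, 1, 0, 0, 0, 0); (4, 1, 1, 0, 2, 0); (0, 0, 1, 0, 0, 0))


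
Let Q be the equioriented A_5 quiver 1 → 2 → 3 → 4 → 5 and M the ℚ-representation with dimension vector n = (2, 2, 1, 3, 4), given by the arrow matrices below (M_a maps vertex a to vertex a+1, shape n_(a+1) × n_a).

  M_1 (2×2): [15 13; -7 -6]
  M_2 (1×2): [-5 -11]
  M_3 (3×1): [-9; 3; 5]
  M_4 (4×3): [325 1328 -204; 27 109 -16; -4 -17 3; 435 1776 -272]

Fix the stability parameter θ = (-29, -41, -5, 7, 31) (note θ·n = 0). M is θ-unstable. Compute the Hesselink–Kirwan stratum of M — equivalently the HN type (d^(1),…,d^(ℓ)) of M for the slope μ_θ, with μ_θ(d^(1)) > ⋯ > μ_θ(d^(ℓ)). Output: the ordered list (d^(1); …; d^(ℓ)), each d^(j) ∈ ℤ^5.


Barcode: M ≅ I[1,2], I[1,5], I[4,5]^2, I[5,5]. HN layers by μ_θ (4 steps, strictly decreasing):
  μ^(1)=31; μ^(2)=7; μ^(3)=-5; μ^(4)=-35

((0, 0, 0, 0, 4); (0, 0, 0, 3, 0); (0, 0, 1, 0, 0); (2, 2, 0, 0, 0))


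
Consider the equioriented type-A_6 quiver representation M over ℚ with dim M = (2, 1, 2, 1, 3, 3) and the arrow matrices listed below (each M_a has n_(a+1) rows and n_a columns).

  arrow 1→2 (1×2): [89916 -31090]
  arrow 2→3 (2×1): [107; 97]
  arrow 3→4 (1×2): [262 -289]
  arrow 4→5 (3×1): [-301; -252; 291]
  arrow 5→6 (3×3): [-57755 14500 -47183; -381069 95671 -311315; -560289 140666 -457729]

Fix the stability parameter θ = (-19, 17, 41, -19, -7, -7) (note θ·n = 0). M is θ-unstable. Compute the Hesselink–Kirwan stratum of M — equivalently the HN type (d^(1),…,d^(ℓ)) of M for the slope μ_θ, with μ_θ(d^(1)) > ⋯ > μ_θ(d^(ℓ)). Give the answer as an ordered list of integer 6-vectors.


Via rank(M_{q-1}∘⋯∘M_p): M ≅ I[1,1], I[1,6], I[3,3], I[5,5], I[5,6], I[6,6].
μ_θ-semistable layers: μ^(1)=41; μ^(2)=5; μ^(3)=-7; μ^(4)=-19

((0, 0, 1, 0, 0, 0); (0, 1, 1, 1, 1, 1); (0, 0, 0, 0, 2, 2); (2, 0, 0, 0, 0, 0))


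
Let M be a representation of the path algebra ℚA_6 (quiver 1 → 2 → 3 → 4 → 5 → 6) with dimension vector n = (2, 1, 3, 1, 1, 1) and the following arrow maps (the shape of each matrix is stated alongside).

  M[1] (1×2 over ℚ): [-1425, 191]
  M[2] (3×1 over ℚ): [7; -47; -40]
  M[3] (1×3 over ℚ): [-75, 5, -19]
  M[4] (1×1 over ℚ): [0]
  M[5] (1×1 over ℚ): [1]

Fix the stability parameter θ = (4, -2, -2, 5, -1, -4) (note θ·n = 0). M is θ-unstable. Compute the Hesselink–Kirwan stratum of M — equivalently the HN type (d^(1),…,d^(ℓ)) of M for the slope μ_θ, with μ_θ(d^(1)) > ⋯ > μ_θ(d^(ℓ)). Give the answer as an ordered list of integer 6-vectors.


Barcode: M ≅ I[1,1], I[1,3], I[3,3], I[3,4], I[5,6]. HN layers by μ_θ (5 steps, strictly decreasing):
  μ^(1)=5; μ^(2)=4; μ^(3)=0; μ^(4)=-2; μ^(5)=-5/2

((0, 0, 0, 1, 0, 0); (1, 0, 0, 0, 0, 0); (1, 1, 1, 0, 0, 0); (0, 0, 2, 0, 0, 0); (0, 0, 0, 0, 1, 1))


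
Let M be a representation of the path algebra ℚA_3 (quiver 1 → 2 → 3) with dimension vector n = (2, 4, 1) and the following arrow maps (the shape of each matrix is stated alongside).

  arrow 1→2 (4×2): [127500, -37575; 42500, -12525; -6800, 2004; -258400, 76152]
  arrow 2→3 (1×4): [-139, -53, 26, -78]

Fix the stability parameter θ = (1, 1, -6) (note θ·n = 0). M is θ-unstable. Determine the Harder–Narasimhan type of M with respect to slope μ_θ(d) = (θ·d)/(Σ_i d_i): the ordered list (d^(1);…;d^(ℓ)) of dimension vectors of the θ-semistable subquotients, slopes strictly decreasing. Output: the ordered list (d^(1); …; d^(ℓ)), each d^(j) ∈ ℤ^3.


Via rank(M_{q-1}∘⋯∘M_p): M ≅ I[1,1], I[1,3], I[2,2]^3.
μ_θ-semistable layers: μ^(1)=1; μ^(2)=-4/3

((1, 3, 0); (1, 1, 1))


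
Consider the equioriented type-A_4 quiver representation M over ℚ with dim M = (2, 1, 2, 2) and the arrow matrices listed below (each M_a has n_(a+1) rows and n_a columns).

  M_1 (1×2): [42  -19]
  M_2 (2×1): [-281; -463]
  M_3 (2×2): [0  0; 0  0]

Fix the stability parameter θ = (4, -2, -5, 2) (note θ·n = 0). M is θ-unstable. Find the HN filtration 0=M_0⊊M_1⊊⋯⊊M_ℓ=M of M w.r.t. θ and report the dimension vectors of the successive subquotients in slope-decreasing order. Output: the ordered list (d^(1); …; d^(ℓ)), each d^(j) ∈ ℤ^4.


Interval decomposition of M: I[1,1], I[1,3], I[3,3], I[4,4]^2.
HN type (ℓ=4): μ^(1)=4; μ^(2)=2; μ^(3)=-1; μ^(4)=-5

((1, 0, 0, 0); (0, 0, 0, 2); (1, 1, 1, 0); (0, 0, 1, 0))


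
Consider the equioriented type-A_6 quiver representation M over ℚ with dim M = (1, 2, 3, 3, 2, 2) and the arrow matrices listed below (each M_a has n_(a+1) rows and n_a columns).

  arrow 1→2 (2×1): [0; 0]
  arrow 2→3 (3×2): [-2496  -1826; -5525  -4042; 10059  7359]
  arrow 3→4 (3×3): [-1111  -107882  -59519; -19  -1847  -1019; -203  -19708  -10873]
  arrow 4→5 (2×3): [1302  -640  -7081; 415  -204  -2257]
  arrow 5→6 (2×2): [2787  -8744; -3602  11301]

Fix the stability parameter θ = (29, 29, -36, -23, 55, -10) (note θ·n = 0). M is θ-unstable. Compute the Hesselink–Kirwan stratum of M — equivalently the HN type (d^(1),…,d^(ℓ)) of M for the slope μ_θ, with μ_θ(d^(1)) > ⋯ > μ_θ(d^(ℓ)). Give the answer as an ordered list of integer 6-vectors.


Barcode: M ≅ I[1,1], I[2,6]^2, I[3,4]. HN layers by μ_θ (5 steps, strictly decreasing):
  μ^(1)=29; μ^(2)=45/2; μ^(3)=-10; μ^(4)=-23; μ^(5)=-36

((1, 0, 0, 0, 0, 0); (0, 0, 0, 0, 2, 2); (0, 2, 2, 2, 0, 0); (0, 0, 0, 1, 0, 0); (0, 0, 1, 0, 0, 0))


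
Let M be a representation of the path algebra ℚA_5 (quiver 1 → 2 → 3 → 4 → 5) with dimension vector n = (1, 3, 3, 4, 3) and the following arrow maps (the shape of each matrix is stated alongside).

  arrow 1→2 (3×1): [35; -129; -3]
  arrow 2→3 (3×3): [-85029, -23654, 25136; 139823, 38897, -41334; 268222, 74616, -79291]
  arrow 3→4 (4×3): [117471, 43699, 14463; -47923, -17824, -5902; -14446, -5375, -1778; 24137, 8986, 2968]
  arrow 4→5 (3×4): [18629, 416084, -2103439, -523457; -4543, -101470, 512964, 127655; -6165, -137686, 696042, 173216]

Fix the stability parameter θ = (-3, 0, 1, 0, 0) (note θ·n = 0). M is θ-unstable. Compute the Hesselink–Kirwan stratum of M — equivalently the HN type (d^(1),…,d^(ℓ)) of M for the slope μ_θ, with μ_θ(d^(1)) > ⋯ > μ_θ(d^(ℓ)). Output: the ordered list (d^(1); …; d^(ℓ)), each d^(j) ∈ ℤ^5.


Interval decomposition of M: I[1,5], I[2,5]^2, I[4,4].
HN type (ℓ=3): μ^(1)=1/3; μ^(2)=0; μ^(3)=-3

((0, 0, 3, 3, 3); (0, 3, 0, 1, 0); (1, 0, 0, 0, 0))


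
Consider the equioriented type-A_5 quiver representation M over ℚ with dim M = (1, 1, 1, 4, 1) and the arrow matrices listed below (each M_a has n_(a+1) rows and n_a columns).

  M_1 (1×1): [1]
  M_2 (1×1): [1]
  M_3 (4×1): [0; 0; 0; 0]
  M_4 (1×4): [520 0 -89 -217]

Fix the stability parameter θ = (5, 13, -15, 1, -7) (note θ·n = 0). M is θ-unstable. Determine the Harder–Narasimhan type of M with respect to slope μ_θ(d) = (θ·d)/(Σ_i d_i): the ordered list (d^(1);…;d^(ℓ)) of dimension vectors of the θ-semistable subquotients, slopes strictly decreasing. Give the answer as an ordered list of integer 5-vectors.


Barcode: M ≅ I[1,3], I[4,4]^3, I[4,5]. HN layers by μ_θ (2 steps, strictly decreasing):
  μ^(1)=1; μ^(2)=-3

((1, 1, 1, 3, 0); (0, 0, 0, 1, 1))


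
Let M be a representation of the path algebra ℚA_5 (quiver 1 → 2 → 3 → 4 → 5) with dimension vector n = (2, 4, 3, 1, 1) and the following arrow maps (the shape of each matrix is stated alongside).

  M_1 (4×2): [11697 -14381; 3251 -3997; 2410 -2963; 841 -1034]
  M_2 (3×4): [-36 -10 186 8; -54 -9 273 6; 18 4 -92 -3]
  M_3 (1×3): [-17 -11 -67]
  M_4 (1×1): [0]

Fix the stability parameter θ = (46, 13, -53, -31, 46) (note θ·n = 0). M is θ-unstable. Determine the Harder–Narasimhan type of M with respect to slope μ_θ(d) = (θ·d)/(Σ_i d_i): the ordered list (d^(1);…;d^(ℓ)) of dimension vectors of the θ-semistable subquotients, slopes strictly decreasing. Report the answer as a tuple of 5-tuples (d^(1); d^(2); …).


Barcode: M ≅ I[1,2], I[1,3], I[2,2], I[2,4], I[3,3], I[5,5]. HN layers by μ_θ (6 steps, strictly decreasing):
  μ^(1)=46; μ^(2)=59/2; μ^(3)=13; μ^(4)=2; μ^(5)=-71/3; μ^(6)=-53

((0, 0, 0, 0, 1); (1, 1, 0, 0, 0); (0, 1, 0, 0, 0); (1, 1, 1, 0, 0); (0, 1, 1, 1, 0); (0, 0, 1, 0, 0))


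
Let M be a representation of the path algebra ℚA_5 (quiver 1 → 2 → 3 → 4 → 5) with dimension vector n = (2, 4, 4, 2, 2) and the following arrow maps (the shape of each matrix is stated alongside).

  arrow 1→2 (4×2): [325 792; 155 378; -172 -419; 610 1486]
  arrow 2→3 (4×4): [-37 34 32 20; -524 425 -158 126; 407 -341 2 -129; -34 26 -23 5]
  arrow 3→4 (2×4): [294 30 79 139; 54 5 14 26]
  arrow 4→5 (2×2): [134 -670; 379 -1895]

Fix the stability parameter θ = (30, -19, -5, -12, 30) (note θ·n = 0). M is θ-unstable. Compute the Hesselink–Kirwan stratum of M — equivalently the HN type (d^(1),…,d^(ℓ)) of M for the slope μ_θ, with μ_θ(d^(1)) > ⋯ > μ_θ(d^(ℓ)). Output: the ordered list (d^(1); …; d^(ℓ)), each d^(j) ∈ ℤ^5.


Barcode: M ≅ I[1,4], I[1,5], I[2,3]^2, I[5,5]. HN layers by μ_θ (4 steps, strictly decreasing):
  μ^(1)=30; μ^(2)=-3/2; μ^(3)=-5; μ^(4)=-19

((0, 0, 0, 0, 2); (2, 2, 2, 2, 0); (0, 0, 2, 0, 0); (0, 2, 0, 0, 0))


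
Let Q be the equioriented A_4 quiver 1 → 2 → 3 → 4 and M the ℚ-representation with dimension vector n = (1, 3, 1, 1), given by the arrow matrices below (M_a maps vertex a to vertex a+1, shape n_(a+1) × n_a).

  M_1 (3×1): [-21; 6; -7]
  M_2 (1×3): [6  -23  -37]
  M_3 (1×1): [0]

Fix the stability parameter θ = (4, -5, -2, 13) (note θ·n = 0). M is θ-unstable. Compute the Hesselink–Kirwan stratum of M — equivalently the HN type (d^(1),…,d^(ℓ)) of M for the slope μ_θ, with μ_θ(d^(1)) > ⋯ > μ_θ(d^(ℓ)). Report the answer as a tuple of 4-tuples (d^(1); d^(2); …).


Interval decomposition of M: I[1,3], I[2,2]^2, I[4,4].
HN type (ℓ=3): μ^(1)=13; μ^(2)=-1; μ^(3)=-5

((0, 0, 0, 1); (1, 1, 1, 0); (0, 2, 0, 0))


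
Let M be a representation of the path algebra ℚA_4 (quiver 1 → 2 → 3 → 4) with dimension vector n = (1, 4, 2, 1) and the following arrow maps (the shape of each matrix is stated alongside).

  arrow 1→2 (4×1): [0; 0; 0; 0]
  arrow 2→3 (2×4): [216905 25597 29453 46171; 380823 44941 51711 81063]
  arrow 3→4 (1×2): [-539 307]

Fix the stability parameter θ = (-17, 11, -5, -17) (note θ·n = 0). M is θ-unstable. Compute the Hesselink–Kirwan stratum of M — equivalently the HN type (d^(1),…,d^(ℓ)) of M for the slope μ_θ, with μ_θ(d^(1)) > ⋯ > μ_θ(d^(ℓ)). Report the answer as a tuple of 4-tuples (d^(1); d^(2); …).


Interval decomposition of M: I[1,1], I[2,2]^2, I[2,3], I[2,4].
HN type (ℓ=4): μ^(1)=11; μ^(2)=3; μ^(3)=-11/3; μ^(4)=-17

((0, 2, 0, 0); (0, 1, 1, 0); (0, 1, 1, 1); (1, 0, 0, 0))


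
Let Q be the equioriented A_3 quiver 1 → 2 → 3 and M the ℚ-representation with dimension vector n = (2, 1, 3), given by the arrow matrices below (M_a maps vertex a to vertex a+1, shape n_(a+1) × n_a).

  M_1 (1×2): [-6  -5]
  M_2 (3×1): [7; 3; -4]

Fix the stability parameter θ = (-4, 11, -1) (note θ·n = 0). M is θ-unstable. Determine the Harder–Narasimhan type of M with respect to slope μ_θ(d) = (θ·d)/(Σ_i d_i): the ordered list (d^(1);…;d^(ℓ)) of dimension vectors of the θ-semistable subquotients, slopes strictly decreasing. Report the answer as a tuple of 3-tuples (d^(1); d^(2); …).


Interval decomposition of M: I[1,1], I[1,3], I[3,3]^2.
HN type (ℓ=3): μ^(1)=5; μ^(2)=-1; μ^(3)=-4

((0, 1, 1); (0, 0, 2); (2, 0, 0))


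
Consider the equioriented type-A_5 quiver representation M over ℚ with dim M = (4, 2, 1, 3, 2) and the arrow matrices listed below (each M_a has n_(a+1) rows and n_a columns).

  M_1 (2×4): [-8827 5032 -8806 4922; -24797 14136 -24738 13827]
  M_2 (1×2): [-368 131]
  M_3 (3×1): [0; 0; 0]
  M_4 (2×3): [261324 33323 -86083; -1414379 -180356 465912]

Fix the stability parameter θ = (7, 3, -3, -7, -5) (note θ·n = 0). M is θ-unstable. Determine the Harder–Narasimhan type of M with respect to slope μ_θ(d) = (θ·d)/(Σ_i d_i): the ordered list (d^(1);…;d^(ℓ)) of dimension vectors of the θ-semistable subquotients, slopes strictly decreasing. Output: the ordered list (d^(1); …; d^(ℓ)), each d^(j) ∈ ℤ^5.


Via rank(M_{q-1}∘⋯∘M_p): M ≅ I[1,1]^2, I[1,2], I[1,3], I[4,4], I[4,5]^2.
μ_θ-semistable layers: μ^(1)=7; μ^(2)=5; μ^(3)=7/3; μ^(4)=-5; μ^(5)=-7

((2, 0, 0, 0, 0); (1, 1, 0, 0, 0); (1, 1, 1, 0, 0); (0, 0, 0, 0, 2); (0, 0, 0, 3, 0))


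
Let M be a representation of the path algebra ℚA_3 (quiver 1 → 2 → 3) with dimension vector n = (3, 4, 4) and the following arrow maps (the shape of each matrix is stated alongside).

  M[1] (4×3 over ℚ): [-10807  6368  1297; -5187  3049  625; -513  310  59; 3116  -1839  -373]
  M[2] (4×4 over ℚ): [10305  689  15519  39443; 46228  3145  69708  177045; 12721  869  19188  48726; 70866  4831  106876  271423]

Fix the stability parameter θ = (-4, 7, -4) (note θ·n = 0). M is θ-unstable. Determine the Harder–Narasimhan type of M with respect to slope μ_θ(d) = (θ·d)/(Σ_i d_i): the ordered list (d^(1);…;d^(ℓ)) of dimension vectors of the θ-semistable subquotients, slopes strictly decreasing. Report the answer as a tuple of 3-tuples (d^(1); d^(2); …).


Interval decomposition of M: I[1,3]^3, I[2,3].
HN type (ℓ=2): μ^(1)=3/2; μ^(2)=-4

((0, 4, 4); (3, 0, 0))


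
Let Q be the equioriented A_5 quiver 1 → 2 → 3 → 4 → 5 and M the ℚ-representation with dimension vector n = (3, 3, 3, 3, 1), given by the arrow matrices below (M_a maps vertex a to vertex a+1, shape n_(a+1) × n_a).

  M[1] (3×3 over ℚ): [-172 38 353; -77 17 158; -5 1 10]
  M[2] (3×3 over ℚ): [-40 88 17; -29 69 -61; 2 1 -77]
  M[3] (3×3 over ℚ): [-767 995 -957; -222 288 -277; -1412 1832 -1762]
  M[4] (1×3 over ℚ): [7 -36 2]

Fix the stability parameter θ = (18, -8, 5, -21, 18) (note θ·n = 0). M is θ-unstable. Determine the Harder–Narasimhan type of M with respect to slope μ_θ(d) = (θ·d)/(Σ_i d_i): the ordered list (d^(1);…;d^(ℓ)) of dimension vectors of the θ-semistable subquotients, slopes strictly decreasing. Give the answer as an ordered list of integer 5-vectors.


Interval decomposition of M: I[1,1], I[1,3], I[1,5], I[2,4], I[4,4].
HN type (ℓ=5): μ^(1)=18; μ^(2)=5; μ^(3)=-3/2; μ^(4)=-8; μ^(5)=-21

((1, 0, 0, 0, 1); (1, 1, 1, 0, 0); (1, 1, 1, 1, 0); (0, 1, 1, 1, 0); (0, 0, 0, 1, 0))


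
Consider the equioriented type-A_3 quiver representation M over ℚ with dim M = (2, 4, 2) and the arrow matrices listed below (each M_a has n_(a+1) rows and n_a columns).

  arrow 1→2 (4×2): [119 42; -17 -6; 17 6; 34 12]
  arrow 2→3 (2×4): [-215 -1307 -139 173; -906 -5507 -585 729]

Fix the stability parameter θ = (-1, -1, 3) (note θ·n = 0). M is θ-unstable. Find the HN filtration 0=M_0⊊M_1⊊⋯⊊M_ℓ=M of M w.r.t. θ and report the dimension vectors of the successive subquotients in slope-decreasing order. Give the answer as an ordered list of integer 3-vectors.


Via rank(M_{q-1}∘⋯∘M_p): M ≅ I[1,1], I[1,3], I[2,2]^2, I[2,3].
μ_θ-semistable layers: μ^(1)=3; μ^(2)=-1

((0, 0, 2); (2, 4, 0))


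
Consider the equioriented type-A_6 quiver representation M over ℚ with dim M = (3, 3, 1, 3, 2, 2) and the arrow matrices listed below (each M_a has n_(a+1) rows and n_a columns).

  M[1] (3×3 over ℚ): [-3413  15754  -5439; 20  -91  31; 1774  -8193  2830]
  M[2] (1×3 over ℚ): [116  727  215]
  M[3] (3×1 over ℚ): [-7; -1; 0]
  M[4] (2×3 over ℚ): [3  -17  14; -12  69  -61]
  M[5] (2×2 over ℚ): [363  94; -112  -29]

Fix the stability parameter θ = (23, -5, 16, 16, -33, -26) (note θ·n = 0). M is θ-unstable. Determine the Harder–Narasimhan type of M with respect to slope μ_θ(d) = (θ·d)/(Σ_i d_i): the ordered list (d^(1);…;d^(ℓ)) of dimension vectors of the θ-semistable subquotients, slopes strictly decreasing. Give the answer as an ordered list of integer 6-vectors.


Via rank(M_{q-1}∘⋯∘M_p): M ≅ I[1,2]^2, I[1,6], I[4,4], I[4,6].
μ_θ-semistable layers: μ^(1)=16; μ^(2)=9; μ^(3)=-3/2; μ^(4)=-43/3

((0, 0, 0, 1, 0, 0); (2, 2, 0, 0, 0, 0); (1, 1, 1, 1, 1, 1); (0, 0, 0, 1, 1, 1))


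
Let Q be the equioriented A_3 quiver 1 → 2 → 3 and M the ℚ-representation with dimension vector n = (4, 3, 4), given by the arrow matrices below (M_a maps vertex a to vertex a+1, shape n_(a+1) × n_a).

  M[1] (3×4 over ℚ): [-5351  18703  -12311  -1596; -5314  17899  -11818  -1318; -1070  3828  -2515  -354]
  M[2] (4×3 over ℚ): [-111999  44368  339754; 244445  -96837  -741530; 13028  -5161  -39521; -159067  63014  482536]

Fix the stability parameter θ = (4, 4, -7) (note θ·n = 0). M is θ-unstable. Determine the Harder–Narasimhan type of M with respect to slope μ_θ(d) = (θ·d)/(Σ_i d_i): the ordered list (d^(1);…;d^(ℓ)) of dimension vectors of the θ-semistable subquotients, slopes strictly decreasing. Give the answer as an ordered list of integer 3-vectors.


Barcode: M ≅ I[1,1], I[1,3]^3, I[3,3]. HN layers by μ_θ (3 steps, strictly decreasing):
  μ^(1)=4; μ^(2)=1/3; μ^(3)=-7

((1, 0, 0); (3, 3, 3); (0, 0, 1))


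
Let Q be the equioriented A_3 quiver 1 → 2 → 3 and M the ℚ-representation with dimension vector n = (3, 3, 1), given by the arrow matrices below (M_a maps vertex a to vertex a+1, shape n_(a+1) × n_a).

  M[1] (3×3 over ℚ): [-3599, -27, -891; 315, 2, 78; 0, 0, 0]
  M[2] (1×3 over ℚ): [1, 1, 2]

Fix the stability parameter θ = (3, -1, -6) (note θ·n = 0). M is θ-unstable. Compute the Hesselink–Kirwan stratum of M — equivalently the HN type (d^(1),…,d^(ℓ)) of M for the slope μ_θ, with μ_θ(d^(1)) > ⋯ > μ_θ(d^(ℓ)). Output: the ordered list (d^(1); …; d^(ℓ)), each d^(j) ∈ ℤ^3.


Via rank(M_{q-1}∘⋯∘M_p): M ≅ I[1,1], I[1,2], I[1,3], I[2,2].
μ_θ-semistable layers: μ^(1)=3; μ^(2)=1; μ^(3)=-1; μ^(4)=-4/3

((1, 0, 0); (1, 1, 0); (0, 1, 0); (1, 1, 1))


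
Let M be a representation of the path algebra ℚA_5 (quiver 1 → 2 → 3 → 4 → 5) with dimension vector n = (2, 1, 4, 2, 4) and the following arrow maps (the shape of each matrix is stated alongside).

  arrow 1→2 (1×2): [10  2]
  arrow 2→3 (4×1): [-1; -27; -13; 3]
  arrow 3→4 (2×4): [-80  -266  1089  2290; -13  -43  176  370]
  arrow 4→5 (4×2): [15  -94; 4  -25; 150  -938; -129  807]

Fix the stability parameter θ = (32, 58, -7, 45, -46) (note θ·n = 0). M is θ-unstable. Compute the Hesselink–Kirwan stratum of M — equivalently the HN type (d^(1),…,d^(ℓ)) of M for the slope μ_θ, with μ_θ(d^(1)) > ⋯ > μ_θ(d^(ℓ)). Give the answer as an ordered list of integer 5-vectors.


Interval decomposition of M: I[1,1], I[1,5], I[3,3]^2, I[3,5], I[5,5]^2.
HN type (ℓ=5): μ^(1)=32; μ^(2)=82/5; μ^(3)=-1/2; μ^(4)=-7; μ^(5)=-46

((1, 0, 0, 0, 0); (1, 1, 1, 1, 1); (0, 0, 0, 1, 1); (0, 0, 3, 0, 0); (0, 0, 0, 0, 2))


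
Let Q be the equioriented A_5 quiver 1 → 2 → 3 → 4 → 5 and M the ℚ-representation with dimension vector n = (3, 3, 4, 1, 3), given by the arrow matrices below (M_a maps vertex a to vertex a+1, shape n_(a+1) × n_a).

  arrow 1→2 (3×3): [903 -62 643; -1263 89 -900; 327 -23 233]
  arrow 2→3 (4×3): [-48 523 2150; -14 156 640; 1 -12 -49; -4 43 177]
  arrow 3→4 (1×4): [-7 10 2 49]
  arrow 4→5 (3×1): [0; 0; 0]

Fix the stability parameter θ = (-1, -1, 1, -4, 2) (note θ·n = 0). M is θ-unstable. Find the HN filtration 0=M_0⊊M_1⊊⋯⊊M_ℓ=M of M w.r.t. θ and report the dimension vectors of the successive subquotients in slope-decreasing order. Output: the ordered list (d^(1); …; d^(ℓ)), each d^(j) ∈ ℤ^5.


Barcode: M ≅ I[1,3]^2, I[1,4], I[3,3], I[5,5]^3. HN layers by μ_θ (4 steps, strictly decreasing):
  μ^(1)=2; μ^(2)=1; μ^(3)=-1; μ^(4)=-5/4

((0, 0, 0, 0, 3); (0, 0, 3, 0, 0); (2, 2, 0, 0, 0); (1, 1, 1, 1, 0))
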